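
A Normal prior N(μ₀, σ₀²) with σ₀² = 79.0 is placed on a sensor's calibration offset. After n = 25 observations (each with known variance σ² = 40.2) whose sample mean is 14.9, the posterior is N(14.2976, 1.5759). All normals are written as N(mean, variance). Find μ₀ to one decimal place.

μ₀ = -15.3

The posterior mean is a precision-weighted average: μ_n = (τ₀μ₀ + τ_data·x̄)/(τ₀+τ_data), with τ₀=1/σ₀² and τ_data=n/σ².
Here τ₀ = 1/79.0 = 0.012658 and τ_data = 25/40.2 = 0.621891, so τ_n = 0.634549.
Rearranging for μ₀: μ₀ = (μ_n·τ_n − τ_data·x̄)/τ₀ = (14.2976·0.634549 − 0.621891·14.9) / 0.012658 = -0.193648/0.012658 ≈ -15.3.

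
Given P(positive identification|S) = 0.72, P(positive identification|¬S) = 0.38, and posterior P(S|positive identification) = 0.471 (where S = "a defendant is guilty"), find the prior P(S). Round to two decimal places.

In odds form, posterior odds = prior odds × likelihood ratio, so prior odds = posterior odds ÷ LR.
Posterior odds = 0.471/(1−0.471) = 0.8904. LR = 0.72/0.38 = 1.8947.
Prior odds = 0.8904/1.8947 = 0.4699, so P(S) = 0.4699/(1+0.4699) ≈ 0.32.

P(S) = 0.32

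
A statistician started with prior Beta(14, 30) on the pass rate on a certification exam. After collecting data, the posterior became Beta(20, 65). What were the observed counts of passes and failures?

6 passes and 35 failures

Beta is conjugate to the binomial likelihood: posterior = Beta(α+s, β+f).
Match parameters: s=20−14=6, f=65−30=35.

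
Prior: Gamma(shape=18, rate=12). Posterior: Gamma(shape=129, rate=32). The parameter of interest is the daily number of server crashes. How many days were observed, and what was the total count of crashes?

n = 20 days with total 111 crashes

A Gamma(α, β) prior (rate parametrization) on a Poisson rate with n observations summing to S gives posterior Gamma(α+S, β+n).
Matching: Σxᵢ = 129 − 18 = 111 and n = 32 − 12 = 20.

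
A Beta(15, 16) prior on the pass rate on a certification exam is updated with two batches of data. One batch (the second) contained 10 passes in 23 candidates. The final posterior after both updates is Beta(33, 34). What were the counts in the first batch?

Because Beta–binomial updating is additive in the counts, the combined data contributed (α_post−α_prior, β_post−β_prior) successes and failures.
Total across both batches: 33−15=18 passes, 34−16=18 failures.
Subtract the second batch: 18−10=8 passes and 18−13=5 failures.

8 passes and 5 failures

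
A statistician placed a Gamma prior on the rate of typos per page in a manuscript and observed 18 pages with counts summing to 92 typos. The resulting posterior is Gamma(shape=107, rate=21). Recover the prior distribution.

Gamma(shape=15, rate=3)

Gamma–Poisson conjugacy: posterior shape = α + Σxᵢ, posterior rate = β + n.
So α = 107 − 92 = 15 and β = 21 − 18 = 3.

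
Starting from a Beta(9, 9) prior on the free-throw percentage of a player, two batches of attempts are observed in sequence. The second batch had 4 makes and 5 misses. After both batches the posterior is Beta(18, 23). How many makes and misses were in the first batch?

Because Beta–binomial updating is additive in the counts, the combined data contributed (α_post−α_prior, β_post−β_prior) successes and failures.
Total across both batches: 18−9=9 makes, 23−9=14 misses.
Subtract the second batch: 9−4=5 makes and 14−5=9 misses.

5 makes and 9 misses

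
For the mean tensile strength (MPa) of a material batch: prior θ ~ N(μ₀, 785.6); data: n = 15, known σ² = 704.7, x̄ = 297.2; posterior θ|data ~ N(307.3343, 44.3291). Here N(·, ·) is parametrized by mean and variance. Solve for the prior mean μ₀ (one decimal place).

μ₀ = 476.8

With known observation variance, the Normal–Normal posterior has precision τ_n = τ₀ + n/σ² and mean μ_n = (τ₀μ₀ + (n/σ²)x̄)/τ_n.
Here τ₀ = 1/785.6 = 0.001273 and τ_data = 15/704.7 = 0.021286, so τ_n = 0.022559.
Rearranging for μ₀: μ₀ = (μ_n·τ_n − τ_data·x̄)/τ₀ = (307.3343·0.022559 − 0.021286·297.2) / 0.001273 = 0.606955/0.001273 ≈ 476.8.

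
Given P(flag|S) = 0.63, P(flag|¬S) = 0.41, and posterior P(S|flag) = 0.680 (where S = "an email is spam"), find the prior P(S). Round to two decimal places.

In odds form, posterior odds = prior odds × likelihood ratio, so prior odds = posterior odds ÷ LR.
Posterior odds = 0.680/(1−0.680) = 2.1250. LR = 0.63/0.41 = 1.5366.
Prior odds = 2.1250/1.5366 = 1.3829, so P(S) = 1.3829/(1+1.3829) ≈ 0.58.

P(S) = 0.58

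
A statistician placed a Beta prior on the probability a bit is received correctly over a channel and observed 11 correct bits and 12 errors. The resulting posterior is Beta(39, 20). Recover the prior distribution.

Under Beta–binomial conjugacy the posterior parameters are (α+s, β+f).
Subtract the data counts: 39−11=28, 20−12=8.

Beta(28, 8)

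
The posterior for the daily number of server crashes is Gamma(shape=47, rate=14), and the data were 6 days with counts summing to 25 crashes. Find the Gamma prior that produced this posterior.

Gamma(shape=22, rate=8)

Gamma–Poisson conjugacy: posterior shape = α + Σxᵢ, posterior rate = β + n.
So α = 47 − 25 = 22 and β = 14 − 6 = 8.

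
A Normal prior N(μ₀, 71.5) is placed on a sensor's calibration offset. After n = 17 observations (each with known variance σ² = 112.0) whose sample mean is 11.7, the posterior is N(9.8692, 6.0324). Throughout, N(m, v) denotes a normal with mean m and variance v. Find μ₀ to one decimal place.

The posterior mean is a precision-weighted average: μ_n = (τ₀μ₀ + τ_data·x̄)/(τ₀+τ_data), with τ₀=1/σ₀² and τ_data=n/σ².
Here τ₀ = 1/71.5 = 0.013986 and τ_data = 17/112.0 = 0.151786, so τ_n = 0.165772.
Rearranging for μ₀: μ₀ = (μ_n·τ_n − τ_data·x̄)/τ₀ = (9.8692·0.165772 − 0.151786·11.7) / 0.013986 = -0.139859/0.013986 ≈ -10.0.

μ₀ = -10.0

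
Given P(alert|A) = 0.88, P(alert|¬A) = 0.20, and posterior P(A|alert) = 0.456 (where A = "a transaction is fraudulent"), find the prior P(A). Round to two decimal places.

P(A) = 0.16

Bayes' rule in odds form gives O(A|E) = O(A)·[P(E|A)/P(E|¬A)], hence O(A) = O(A|E)/LR.
Posterior odds = 0.456/(1−0.456) = 0.8382. LR = 0.88/0.20 = 4.4000.
Prior odds = 0.8382/4.4000 = 0.1905, so P(A) = 0.1905/(1+0.1905) ≈ 0.16.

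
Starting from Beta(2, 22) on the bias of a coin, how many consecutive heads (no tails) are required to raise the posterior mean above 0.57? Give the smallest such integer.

After k heads and 0 tails the posterior is Beta(2+k, 22), with mean (2+k)/(2+22+k).
Set (2+k)/(24+k) > 0.57 and solve: k > (0.57·24 − 2)/(1 − 0.57) = 27.163.
The smallest integer exceeding 27.163 is 28.

k = 28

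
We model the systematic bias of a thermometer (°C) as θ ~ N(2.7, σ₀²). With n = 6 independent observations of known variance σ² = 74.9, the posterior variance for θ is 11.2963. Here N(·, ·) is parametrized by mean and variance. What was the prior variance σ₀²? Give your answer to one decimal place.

σ₀² = 118.8

Posterior precision equals prior precision plus data precision: 1/σ_n² = 1/σ₀² + n/σ².
So 1/σ₀² = 1/11.2963 − 6/74.9 = 0.088525 − 0.080107 = 0.008418.
Hence σ₀² = 1/0.008418 ≈ 118.8.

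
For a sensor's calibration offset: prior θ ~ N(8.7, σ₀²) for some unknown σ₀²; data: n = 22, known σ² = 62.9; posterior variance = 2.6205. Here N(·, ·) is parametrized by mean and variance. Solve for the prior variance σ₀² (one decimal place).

σ₀² = 31.4

For the Normal–Normal model with known σ², precisions add: τ_n = τ₀ + n/σ².
So 1/σ₀² = 1/2.6205 − 22/62.9 = 0.381607 − 0.349762 = 0.031845.
Hence σ₀² = 1/0.031845 ≈ 31.4.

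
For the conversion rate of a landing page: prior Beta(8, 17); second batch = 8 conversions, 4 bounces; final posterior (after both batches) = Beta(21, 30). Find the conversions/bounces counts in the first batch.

5 conversions and 9 bounces

Sequential conjugate updates are equivalent to a single update on the pooled data, so total successes = posterior α − prior α and total failures = posterior β − prior β.
Total across both batches: 21−8=13 conversions, 30−17=13 bounces.
Subtract the second batch: 13−8=5 conversions and 13−4=9 bounces.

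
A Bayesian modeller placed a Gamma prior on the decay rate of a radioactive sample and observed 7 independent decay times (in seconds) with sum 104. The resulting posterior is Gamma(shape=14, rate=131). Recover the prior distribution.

Gamma(shape=7, rate=27)

Gamma–exponential conjugacy: posterior shape = α + n, posterior rate = β + Σtᵢ.
So α = 14 − 7 = 7 and β = 131 − 104 = 27.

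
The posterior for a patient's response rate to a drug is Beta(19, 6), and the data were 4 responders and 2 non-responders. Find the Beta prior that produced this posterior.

A Beta(α, β) prior with s successes and f failures in binomial data gives a Beta(α+s, β+f) posterior.
Subtract the data counts: 19−4=15, 6−2=4.

Beta(15, 4)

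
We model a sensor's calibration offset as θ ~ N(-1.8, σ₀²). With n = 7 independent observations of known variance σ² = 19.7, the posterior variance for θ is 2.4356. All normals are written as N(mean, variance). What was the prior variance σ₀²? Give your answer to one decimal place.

σ₀² = 18.1

Posterior precision equals prior precision plus data precision: 1/σ_n² = 1/σ₀² + n/σ².
So 1/σ₀² = 1/2.4356 − 7/19.7 = 0.410576 − 0.355330 = 0.055246.
Hence σ₀² = 1/0.055246 ≈ 18.1.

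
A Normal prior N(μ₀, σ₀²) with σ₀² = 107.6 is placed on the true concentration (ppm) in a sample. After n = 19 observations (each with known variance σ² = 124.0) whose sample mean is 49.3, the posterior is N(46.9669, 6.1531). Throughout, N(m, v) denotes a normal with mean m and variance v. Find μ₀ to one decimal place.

The posterior mean is a precision-weighted average: μ_n = (τ₀μ₀ + τ_data·x̄)/(τ₀+τ_data), with τ₀=1/σ₀² and τ_data=n/σ².
Here τ₀ = 1/107.6 = 0.009294 and τ_data = 19/124.0 = 0.153226, so τ_n = 0.162520.
Rearranging for μ₀: μ₀ = (μ_n·τ_n − τ_data·x̄)/τ₀ = (46.9669·0.162520 − 0.153226·49.3) / 0.009294 = 0.079019/0.009294 ≈ 8.5.

μ₀ = 8.5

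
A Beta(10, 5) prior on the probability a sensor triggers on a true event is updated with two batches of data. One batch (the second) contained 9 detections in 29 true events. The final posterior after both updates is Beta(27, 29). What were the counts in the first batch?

Because Beta–binomial updating is additive in the counts, the combined data contributed (α_post−α_prior, β_post−β_prior) successes and failures.
Total across both batches: 27−10=17 detections, 29−5=24 misses.
Subtract the second batch: 17−9=8 detections and 24−20=4 misses.

8 detections and 4 misses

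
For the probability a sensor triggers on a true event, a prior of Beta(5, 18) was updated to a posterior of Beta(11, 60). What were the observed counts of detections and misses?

Beta is conjugate to the binomial likelihood: posterior = Beta(a+s, b+f).
So s = 11 − 5 = 6 and f = 60 − 18 = 42.

6 detections and 42 misses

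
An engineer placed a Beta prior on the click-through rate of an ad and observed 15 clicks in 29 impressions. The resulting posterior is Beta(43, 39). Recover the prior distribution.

Under Beta–binomial conjugacy the posterior parameters are (α+s, β+f).
So α = 43 − 15 = 28 and β = 39 − 14 = 25.

Beta(28, 25)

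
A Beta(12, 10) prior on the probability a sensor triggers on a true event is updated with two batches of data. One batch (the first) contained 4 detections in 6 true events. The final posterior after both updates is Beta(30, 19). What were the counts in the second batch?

Because Beta–binomial updating is additive in the counts, the combined data contributed (α_post−α_prior, β_post−β_prior) successes and failures.
Total across both batches: 30−12=18 detections, 19−10=9 misses.
Subtract the first batch: 18−4=14 detections and 9−2=7 misses.

14 detections and 7 misses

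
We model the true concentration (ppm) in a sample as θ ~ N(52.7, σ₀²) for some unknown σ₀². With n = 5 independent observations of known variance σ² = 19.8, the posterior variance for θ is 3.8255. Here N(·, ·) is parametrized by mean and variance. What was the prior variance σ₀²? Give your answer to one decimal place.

For the Normal–Normal model with known σ², precisions add: τ_n = τ₀ + n/σ².
So 1/σ₀² = 1/3.8255 − 5/19.8 = 0.261404 − 0.252525 = 0.008879.
Hence σ₀² = 1/0.008879 ≈ 112.6.

σ₀² = 112.6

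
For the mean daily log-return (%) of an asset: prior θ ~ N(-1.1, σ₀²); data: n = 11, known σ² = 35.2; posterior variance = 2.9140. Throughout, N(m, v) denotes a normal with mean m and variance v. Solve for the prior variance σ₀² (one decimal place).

For the Normal–Normal model with known σ², precisions add: τ_n = τ₀ + n/σ².
So 1/σ₀² = 1/2.9140 − 11/35.2 = 0.343171 − 0.312500 = 0.030671.
Hence σ₀² = 1/0.030671 ≈ 32.6.

σ₀² = 32.6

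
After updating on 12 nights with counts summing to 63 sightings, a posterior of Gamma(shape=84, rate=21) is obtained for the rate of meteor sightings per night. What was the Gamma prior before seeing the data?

Gamma(shape=21, rate=9)

A Gamma(α, β) prior (rate parametrization) on a Poisson rate with n observations summing to S gives posterior Gamma(α+S, β+n).
So α = 84 − 63 = 21 and β = 21 − 12 = 9.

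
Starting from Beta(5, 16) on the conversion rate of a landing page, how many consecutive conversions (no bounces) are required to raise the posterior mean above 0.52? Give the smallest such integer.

k = 13

After k conversions and 0 bounces the posterior is Beta(5+k, 16), with mean (5+k)/(5+16+k).
Set (5+k)/(21+k) > 0.52 and solve: k > (0.52·21 − 5)/(1 − 0.52) = 12.333.
The smallest integer exceeding 12.333 is 13, and checking k=13: (18)/(34) = 0.5294 > 0.52.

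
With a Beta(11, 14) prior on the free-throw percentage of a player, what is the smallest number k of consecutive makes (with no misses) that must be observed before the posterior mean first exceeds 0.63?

After k makes and 0 misses the posterior is Beta(11+k, 14), with mean (11+k)/(11+14+k).
Set (11+k)/(25+k) > 0.63 and solve: k > (0.63·25 − 11)/(1 − 0.63) = 12.838.
The smallest integer exceeding 12.838 is 13.

k = 13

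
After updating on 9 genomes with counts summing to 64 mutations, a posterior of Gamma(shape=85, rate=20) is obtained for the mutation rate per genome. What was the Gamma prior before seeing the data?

Gamma(shape=21, rate=11)

A Gamma(α, β) prior (rate parametrization) on a Poisson rate with n observations summing to S gives posterior Gamma(α+S, β+n).
So α = 85 − 64 = 21 and β = 20 − 9 = 11.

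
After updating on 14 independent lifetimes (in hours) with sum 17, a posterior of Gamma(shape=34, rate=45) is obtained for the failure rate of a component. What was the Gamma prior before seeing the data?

Gamma(shape=20, rate=28)

For an exponential likelihood with a Gamma(α, β) prior on the rate, n observations with total T give posterior Gamma(α+n, β+T).
So α = 34 − 14 = 20 and β = 45 − 17 = 28.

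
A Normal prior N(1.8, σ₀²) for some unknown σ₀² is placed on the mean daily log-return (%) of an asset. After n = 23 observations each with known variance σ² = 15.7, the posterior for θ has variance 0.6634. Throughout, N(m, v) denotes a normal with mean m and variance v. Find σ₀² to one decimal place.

σ₀² = 23.6

For the Normal–Normal model with known σ², precisions add: τ_n = τ₀ + n/σ².
So 1/σ₀² = 1/0.6634 − 23/15.7 = 1.507386 − 1.464968 = 0.042418.
Hence σ₀² = 1/0.042418 ≈ 23.6.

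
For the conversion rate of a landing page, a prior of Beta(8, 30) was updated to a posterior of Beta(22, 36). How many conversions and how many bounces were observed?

14 conversions and 6 bounces

Beta is conjugate to the binomial likelihood: posterior = Beta(a+s, b+f).
Match parameters: s=22−8=14, f=36−30=6.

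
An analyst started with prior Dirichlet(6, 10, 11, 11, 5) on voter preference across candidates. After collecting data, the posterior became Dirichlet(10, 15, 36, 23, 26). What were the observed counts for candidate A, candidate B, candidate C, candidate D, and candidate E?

For a Dirichlet(α) prior with multinomial counts c, the posterior is Dirichlet(α + c) componentwise.
Counts are posterior − prior componentwise: 10−6=4, 15−10=5, 36−11=25, 23−11=12, 26−5=21.

counts (4, 5, 25, 12, 21)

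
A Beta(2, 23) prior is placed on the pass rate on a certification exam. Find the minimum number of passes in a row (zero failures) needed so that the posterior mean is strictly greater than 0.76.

k = 71

After k passes and 0 failures the posterior is Beta(2+k, 23), with mean (2+k)/(2+23+k).
Set (2+k)/(25+k) > 0.76 and solve: k > (0.76·25 − 2)/(1 − 0.76) = 70.833.
The smallest integer exceeding 70.833 is 71.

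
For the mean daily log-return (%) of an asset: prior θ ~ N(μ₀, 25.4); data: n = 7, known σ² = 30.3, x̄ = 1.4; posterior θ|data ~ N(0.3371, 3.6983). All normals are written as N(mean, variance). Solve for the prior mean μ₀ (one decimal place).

μ₀ = -5.9

The posterior mean is a precision-weighted average: μ_n = (τ₀μ₀ + τ_data·x̄)/(τ₀+τ_data), with τ₀=1/σ₀² and τ_data=n/σ².
Here τ₀ = 1/25.4 = 0.039370 and τ_data = 7/30.3 = 0.231023, so τ_n = 0.270393.
Rearranging for μ₀: μ₀ = (μ_n·τ_n − τ_data·x̄)/τ₀ = (0.3371·0.270393 − 0.231023·1.4) / 0.039370 = -0.232283/0.039370 ≈ -5.9.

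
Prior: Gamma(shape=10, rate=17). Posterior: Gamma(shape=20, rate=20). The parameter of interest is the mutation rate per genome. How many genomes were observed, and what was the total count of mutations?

n = 3 genomes with total 10 mutations

Gamma–Poisson conjugacy: posterior shape = α + Σxᵢ, posterior rate = β + n.
Matching: Σxᵢ = 20 − 10 = 10 and n = 20 − 17 = 3.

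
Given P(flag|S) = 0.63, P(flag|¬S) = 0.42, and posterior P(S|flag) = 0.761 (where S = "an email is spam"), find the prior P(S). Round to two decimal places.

P(S) = 0.68

In odds form, posterior odds = prior odds × likelihood ratio, so prior odds = posterior odds ÷ LR.
Posterior odds = 0.761/(1−0.761) = 3.1841. LR = 0.63/0.42 = 1.5000.
Prior odds = 3.1841/1.5000 = 2.1227, so P(S) = 2.1227/(1+2.1227) ≈ 0.68.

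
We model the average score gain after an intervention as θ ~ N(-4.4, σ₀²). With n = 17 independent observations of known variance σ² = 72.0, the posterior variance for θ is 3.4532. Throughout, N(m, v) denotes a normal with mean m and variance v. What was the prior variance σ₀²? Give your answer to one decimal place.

σ₀² = 18.7

Posterior precision equals prior precision plus data precision: 1/σ_n² = 1/σ₀² + n/σ².
So 1/σ₀² = 1/3.4532 − 17/72.0 = 0.289586 − 0.236111 = 0.053475.
Hence σ₀² = 1/0.053475 ≈ 18.7.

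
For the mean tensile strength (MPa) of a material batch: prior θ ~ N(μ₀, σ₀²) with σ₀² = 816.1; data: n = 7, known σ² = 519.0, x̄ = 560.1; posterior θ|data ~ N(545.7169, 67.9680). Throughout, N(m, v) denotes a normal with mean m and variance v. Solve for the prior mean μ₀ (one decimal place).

μ₀ = 387.4

The posterior mean is a precision-weighted average: μ_n = (τ₀μ₀ + τ_data·x̄)/(τ₀+τ_data), with τ₀=1/σ₀² and τ_data=n/σ².
Here τ₀ = 1/816.1 = 0.001225 and τ_data = 7/519.0 = 0.013487, so τ_n = 0.014712.
Rearranging for μ₀: μ₀ = (μ_n·τ_n − τ_data·x̄)/τ₀ = (545.7169·0.014712 − 0.013487·560.1) / 0.001225 = 0.474518/0.001225 ≈ 387.4.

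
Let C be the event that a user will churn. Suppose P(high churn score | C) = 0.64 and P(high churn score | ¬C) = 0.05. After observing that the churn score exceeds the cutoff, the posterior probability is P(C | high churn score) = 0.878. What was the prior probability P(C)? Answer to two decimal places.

Bayes' rule in odds form gives O(C|E) = O(C)·[P(E|C)/P(E|¬C)], hence O(C) = O(C|E)/LR.
Posterior odds = 0.878/(1−0.878) = 7.1967. LR = 0.64/0.05 = 12.8000.
Prior odds = 7.1967/12.8000 = 0.5622, so P(C) = 0.5622/(1+0.5622) ≈ 0.36.

P(C) = 0.36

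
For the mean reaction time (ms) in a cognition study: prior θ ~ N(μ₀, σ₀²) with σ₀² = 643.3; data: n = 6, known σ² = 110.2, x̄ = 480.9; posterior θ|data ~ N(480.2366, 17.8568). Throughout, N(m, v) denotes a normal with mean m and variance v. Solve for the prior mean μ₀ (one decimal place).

The posterior mean is a precision-weighted average: μ_n = (τ₀μ₀ + τ_data·x̄)/(τ₀+τ_data), with τ₀=1/σ₀² and τ_data=n/σ².
Here τ₀ = 1/643.3 = 0.001554 and τ_data = 6/110.2 = 0.054446, so τ_n = 0.056000.
Rearranging for μ₀: μ₀ = (μ_n·τ_n − τ_data·x̄)/τ₀ = (480.2366·0.056000 − 0.054446·480.9) / 0.001554 = 0.710168/0.001554 ≈ 457.0.

μ₀ = 457.0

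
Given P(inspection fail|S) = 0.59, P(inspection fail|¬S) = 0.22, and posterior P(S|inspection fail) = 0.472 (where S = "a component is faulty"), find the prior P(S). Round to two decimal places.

P(S) = 0.25

Bayes' rule in odds form gives O(S|E) = O(S)·[P(E|S)/P(E|¬S)], hence O(S) = O(S|E)/LR.
Posterior odds = 0.472/(1−0.472) = 0.8939. LR = 0.59/0.22 = 2.6818.
Prior odds = 0.8939/2.6818 = 0.3333, so P(S) = 0.3333/(1+0.3333) ≈ 0.25.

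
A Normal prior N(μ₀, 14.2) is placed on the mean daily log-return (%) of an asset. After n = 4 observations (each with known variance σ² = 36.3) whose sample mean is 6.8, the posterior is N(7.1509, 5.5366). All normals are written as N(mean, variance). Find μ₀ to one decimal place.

μ₀ = 7.7

The posterior mean is a precision-weighted average: μ_n = (τ₀μ₀ + τ_data·x̄)/(τ₀+τ_data), with τ₀=1/σ₀² and τ_data=n/σ².
Here τ₀ = 1/14.2 = 0.070423 and τ_data = 4/36.3 = 0.110193, so τ_n = 0.180616.
Rearranging for μ₀: μ₀ = (μ_n·τ_n − τ_data·x̄)/τ₀ = (7.1509·0.180616 − 0.110193·6.8) / 0.070423 = 0.542255/0.070423 ≈ 7.7.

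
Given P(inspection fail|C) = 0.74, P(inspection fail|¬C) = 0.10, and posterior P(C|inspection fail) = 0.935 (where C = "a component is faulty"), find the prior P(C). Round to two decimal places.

In odds form, posterior odds = prior odds × likelihood ratio, so prior odds = posterior odds ÷ LR.
Posterior odds = 0.935/(1−0.935) = 14.3846. LR = 0.74/0.10 = 7.4000.
Prior odds = 14.3846/7.4000 = 1.9439, so P(C) = 1.9439/(1+1.9439) ≈ 0.66.

P(C) = 0.66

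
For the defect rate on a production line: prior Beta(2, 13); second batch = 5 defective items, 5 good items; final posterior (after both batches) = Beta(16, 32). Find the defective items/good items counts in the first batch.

9 defective items and 14 good items

Sequential conjugate updates are equivalent to a single update on the pooled data, so total successes = posterior α − prior α and total failures = posterior β − prior β.
Total across both batches: 16−2=14 defective items, 32−13=19 good items.
Subtract the second batch: 14−5=9 defective items and 19−5=14 good items.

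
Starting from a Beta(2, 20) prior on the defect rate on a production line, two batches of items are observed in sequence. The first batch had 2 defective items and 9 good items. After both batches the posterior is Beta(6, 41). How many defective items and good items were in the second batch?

2 defective items and 12 good items

Because Beta–binomial updating is additive in the counts, the combined data contributed (α_post−α_prior, β_post−β_prior) successes and failures.
Total across both batches: 6−2=4 defective items, 41−20=21 good items.
Subtract the first batch: 4−2=2 defective items and 21−9=12 good items.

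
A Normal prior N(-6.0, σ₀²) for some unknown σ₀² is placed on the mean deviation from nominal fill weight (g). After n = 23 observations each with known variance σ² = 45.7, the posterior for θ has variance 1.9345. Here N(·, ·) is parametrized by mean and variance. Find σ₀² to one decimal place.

σ₀² = 73.3

Posterior precision equals prior precision plus data precision: 1/σ_n² = 1/σ₀² + n/σ².
So 1/σ₀² = 1/1.9345 − 23/45.7 = 0.516929 − 0.503282 = 0.013647.
Hence σ₀² = 1/0.013647 ≈ 73.3.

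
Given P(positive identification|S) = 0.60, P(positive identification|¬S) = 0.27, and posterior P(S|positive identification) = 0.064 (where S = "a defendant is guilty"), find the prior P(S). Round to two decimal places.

In odds form, posterior odds = prior odds × likelihood ratio, so prior odds = posterior odds ÷ LR.
Posterior odds = 0.064/(1−0.064) = 0.0684. LR = 0.60/0.27 = 2.2222.
Prior odds = 0.0684/2.2222 = 0.0308, so P(S) = 0.0308/(1+0.0308) ≈ 0.03.

P(S) = 0.03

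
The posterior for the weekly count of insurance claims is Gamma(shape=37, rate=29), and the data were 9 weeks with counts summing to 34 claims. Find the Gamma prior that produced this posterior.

Gamma–Poisson conjugacy: posterior shape = α + Σxᵢ, posterior rate = β + n.
So α = 37 − 34 = 3 and β = 29 − 9 = 20.

Gamma(shape=3, rate=20)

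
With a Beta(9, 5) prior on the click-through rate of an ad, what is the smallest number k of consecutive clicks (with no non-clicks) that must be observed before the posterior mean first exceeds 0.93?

k = 58

After k clicks and 0 non-clicks the posterior is Beta(9+k, 5), with mean (9+k)/(9+5+k).
Set (9+k)/(14+k) > 0.93 and solve: k > (0.93·14 − 9)/(1 − 0.93) = 57.429.
The smallest integer exceeding 57.429 is 58, and checking k=58: (67)/(72) = 0.9306 > 0.93.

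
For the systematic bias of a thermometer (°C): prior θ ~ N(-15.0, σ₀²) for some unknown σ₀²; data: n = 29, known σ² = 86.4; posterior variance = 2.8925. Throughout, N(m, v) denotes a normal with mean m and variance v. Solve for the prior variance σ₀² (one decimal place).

σ₀² = 99.3

For the Normal–Normal model with known σ², precisions add: τ_n = τ₀ + n/σ².
So 1/σ₀² = 1/2.8925 − 29/86.4 = 0.345722 − 0.335648 = 0.010074.
Hence σ₀² = 1/0.010074 ≈ 99.3.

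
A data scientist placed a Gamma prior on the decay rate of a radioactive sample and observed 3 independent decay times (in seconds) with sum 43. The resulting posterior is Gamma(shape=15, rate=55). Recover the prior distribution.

Gamma–exponential conjugacy: posterior shape = α + n, posterior rate = β + Σtᵢ.
So α = 15 − 3 = 12 and β = 55 − 43 = 12.

Gamma(shape=12, rate=12)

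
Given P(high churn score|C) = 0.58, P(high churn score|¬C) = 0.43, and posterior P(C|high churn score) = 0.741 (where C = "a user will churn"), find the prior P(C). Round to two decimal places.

P(C) = 0.68

In odds form, posterior odds = prior odds × likelihood ratio, so prior odds = posterior odds ÷ LR.
Posterior odds = 0.741/(1−0.741) = 2.8610. LR = 0.58/0.43 = 1.3488.
Prior odds = 2.8610/1.3488 = 2.1211, so P(C) = 2.1211/(1+2.1211) ≈ 0.68.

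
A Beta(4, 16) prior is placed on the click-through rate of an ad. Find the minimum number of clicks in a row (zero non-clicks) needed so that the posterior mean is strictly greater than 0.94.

k = 247

After k clicks and 0 non-clicks the posterior is Beta(4+k, 16), with mean (4+k)/(4+16+k).
Set (4+k)/(20+k) > 0.94 and solve: k > (0.94·20 − 4)/(1 − 0.94) = 246.667.
The smallest integer exceeding 246.667 is 247, and checking k=247: (251)/(267) = 0.9401 > 0.94.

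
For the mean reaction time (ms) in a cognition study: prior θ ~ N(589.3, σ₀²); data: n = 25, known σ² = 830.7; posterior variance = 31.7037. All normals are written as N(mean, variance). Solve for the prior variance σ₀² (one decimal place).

For the Normal–Normal model with known σ², precisions add: τ_n = τ₀ + n/σ².
So 1/σ₀² = 1/31.7037 − 25/830.7 = 0.031542 − 0.030095 = 0.001447.
Hence σ₀² = 1/0.001447 ≈ 691.1.

σ₀² = 691.1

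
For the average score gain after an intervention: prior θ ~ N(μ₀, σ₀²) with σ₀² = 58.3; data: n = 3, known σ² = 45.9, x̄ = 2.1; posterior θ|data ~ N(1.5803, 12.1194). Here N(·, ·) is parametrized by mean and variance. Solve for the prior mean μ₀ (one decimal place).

μ₀ = -0.4

The posterior mean is a precision-weighted average: μ_n = (τ₀μ₀ + τ_data·x̄)/(τ₀+τ_data), with τ₀=1/σ₀² and τ_data=n/σ².
Here τ₀ = 1/58.3 = 0.017153 and τ_data = 3/45.9 = 0.065359, so τ_n = 0.082512.
Rearranging for μ₀: μ₀ = (μ_n·τ_n − τ_data·x̄)/τ₀ = (1.5803·0.082512 − 0.065359·2.1) / 0.017153 = -0.006860/0.017153 ≈ -0.4.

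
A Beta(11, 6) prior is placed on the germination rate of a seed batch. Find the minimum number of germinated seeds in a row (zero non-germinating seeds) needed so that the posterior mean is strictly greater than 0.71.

After k germinated seeds and 0 non-germinating seeds the posterior is Beta(11+k, 6), with mean (11+k)/(11+6+k).
Set (11+k)/(17+k) > 0.71 and solve: k > (0.71·17 − 11)/(1 − 0.71) = 3.690.
The smallest integer exceeding 3.690 is 4.

k = 4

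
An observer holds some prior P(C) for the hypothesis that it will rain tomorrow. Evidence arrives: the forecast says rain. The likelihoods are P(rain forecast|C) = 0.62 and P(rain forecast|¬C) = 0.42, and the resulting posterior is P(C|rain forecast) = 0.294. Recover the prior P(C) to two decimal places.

In odds form, posterior odds = prior odds × likelihood ratio, so prior odds = posterior odds ÷ LR.
Posterior odds = 0.294/(1−0.294) = 0.4164. LR = 0.62/0.42 = 1.4762.
Prior odds = 0.4164/1.4762 = 0.2821, so P(C) = 0.2821/(1+0.2821) ≈ 0.22.

P(C) = 0.22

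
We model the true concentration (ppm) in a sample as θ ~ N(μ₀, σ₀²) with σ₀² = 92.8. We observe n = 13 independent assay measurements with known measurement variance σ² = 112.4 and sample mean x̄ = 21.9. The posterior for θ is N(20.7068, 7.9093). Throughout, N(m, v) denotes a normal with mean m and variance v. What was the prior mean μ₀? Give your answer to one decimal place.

With known observation variance, the Normal–Normal posterior has precision τ_n = τ₀ + n/σ² and mean μ_n = (τ₀μ₀ + (n/σ²)x̄)/τ_n.
Here τ₀ = 1/92.8 = 0.010776 and τ_data = 13/112.4 = 0.115658, so τ_n = 0.126434.
Rearranging for μ₀: μ₀ = (μ_n·τ_n − τ_data·x̄)/τ₀ = (20.7068·0.126434 − 0.115658·21.9) / 0.010776 = 0.085133/0.010776 ≈ 7.9.

μ₀ = 7.9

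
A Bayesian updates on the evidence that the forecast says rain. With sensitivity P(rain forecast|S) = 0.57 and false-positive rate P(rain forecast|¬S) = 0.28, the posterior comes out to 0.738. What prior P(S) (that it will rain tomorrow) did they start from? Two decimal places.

Bayes' rule in odds form gives O(S|E) = O(S)·[P(E|S)/P(E|¬S)], hence O(S) = O(S|E)/LR.
Posterior odds = 0.738/(1−0.738) = 2.8168. LR = 0.57/0.28 = 2.0357.
Prior odds = 2.8168/2.0357 = 1.3837, so P(S) = 1.3837/(1+1.3837) ≈ 0.58.

P(S) = 0.58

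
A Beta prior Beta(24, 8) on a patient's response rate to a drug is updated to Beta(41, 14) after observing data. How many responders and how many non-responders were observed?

A Beta(α, β) prior with s successes and f failures in binomial data gives a Beta(α+s, β+f) posterior.
So s = 41 − 24 = 17 and f = 14 − 8 = 6.

17 responders and 6 non-responders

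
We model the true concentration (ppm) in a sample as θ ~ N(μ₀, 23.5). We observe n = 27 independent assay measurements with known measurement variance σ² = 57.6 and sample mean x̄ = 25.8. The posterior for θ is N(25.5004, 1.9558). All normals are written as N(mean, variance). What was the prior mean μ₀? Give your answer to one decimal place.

μ₀ = 22.2

The posterior mean is a precision-weighted average: μ_n = (τ₀μ₀ + τ_data·x̄)/(τ₀+τ_data), with τ₀=1/σ₀² and τ_data=n/σ².
Here τ₀ = 1/23.5 = 0.042553 and τ_data = 27/57.6 = 0.468750, so τ_n = 0.511303.
Rearranging for μ₀: μ₀ = (μ_n·τ_n − τ_data·x̄)/τ₀ = (25.5004·0.511303 − 0.468750·25.8) / 0.042553 = 0.944681/0.042553 ≈ 22.2.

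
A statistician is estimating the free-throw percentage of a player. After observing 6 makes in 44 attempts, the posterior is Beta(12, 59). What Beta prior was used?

A Beta(a, b) prior with s successes and f failures in binomial data gives a Beta(a+s, b+f) posterior.
So a = 12 − 6 = 6 and b = 59 − 38 = 21.

Beta(6, 21)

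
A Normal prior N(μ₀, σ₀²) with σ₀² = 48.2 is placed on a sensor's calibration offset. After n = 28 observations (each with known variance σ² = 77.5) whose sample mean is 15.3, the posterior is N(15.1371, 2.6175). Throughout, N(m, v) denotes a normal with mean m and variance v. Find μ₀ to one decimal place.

μ₀ = 12.3

With known observation variance, the Normal–Normal posterior has precision τ_n = τ₀ + n/σ² and mean μ_n = (τ₀μ₀ + (n/σ²)x̄)/τ_n.
Here τ₀ = 1/48.2 = 0.020747 and τ_data = 28/77.5 = 0.361290, so τ_n = 0.382037.
Rearranging for μ₀: μ₀ = (μ_n·τ_n − τ_data·x̄)/τ₀ = (15.1371·0.382037 − 0.361290·15.3) / 0.020747 = 0.255195/0.020747 ≈ 12.3.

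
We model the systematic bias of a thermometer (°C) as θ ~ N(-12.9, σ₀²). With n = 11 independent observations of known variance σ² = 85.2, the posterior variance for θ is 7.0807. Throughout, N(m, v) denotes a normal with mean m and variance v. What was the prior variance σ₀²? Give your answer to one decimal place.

σ₀² = 82.5

For the Normal–Normal model with known σ², precisions add: τ_n = τ₀ + n/σ².
So 1/σ₀² = 1/7.0807 − 11/85.2 = 0.141229 − 0.129108 = 0.012121.
Hence σ₀² = 1/0.012121 ≈ 82.5.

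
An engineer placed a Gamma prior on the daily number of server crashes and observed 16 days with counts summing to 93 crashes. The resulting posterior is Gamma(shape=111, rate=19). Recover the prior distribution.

Gamma(shape=18, rate=3)

A Gamma(α, β) prior (rate parametrization) on a Poisson rate with n observations summing to S gives posterior Gamma(α+S, β+n).
So α = 111 − 93 = 18 and β = 19 − 16 = 3.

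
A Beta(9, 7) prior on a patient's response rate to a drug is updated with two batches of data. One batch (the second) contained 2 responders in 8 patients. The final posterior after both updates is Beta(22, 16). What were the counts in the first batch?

Sequential conjugate updates are equivalent to a single update on the pooled data, so total successes = posterior α − prior α and total failures = posterior β − prior β.
Total across both batches: 22−9=13 responders, 16−7=9 non-responders.
Subtract the second batch: 13−2=11 responders and 9−6=3 non-responders.

11 responders and 3 non-responders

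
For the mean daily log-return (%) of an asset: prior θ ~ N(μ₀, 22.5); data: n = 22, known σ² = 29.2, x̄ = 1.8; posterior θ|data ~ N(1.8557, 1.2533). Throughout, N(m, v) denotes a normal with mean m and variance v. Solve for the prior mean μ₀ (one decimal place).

μ₀ = 2.8

With known observation variance, the Normal–Normal posterior has precision τ_n = τ₀ + n/σ² and mean μ_n = (τ₀μ₀ + (n/σ²)x̄)/τ_n.
Here τ₀ = 1/22.5 = 0.044444 and τ_data = 22/29.2 = 0.753425, so τ_n = 0.797869.
Rearranging for μ₀: μ₀ = (μ_n·τ_n − τ_data·x̄)/τ₀ = (1.8557·0.797869 − 0.753425·1.8) / 0.044444 = 0.124441/0.044444 ≈ 2.8.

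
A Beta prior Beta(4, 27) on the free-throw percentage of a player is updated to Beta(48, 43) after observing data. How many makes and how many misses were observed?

Beta is conjugate to the binomial likelihood: posterior = Beta(α+s, β+f).
Match parameters: s=48−4=44, f=43−27=16.

44 makes and 16 misses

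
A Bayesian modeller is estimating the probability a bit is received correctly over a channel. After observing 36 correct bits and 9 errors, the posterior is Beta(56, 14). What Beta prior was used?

Beta is conjugate to the binomial likelihood: posterior = Beta(a+s, b+f).
Subtract the data counts: 56−36=20, 14−9=5.

Beta(20, 5)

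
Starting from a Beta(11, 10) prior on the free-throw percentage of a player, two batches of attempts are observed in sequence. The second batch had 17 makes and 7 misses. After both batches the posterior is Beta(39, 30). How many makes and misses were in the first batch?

Because Beta–binomial updating is additive in the counts, the combined data contributed (α_post−α_prior, β_post−β_prior) successes and failures.
Total across both batches: 39−11=28 makes, 30−10=20 misses.
Subtract the second batch: 28−17=11 makes and 20−7=13 misses.

11 makes and 13 misses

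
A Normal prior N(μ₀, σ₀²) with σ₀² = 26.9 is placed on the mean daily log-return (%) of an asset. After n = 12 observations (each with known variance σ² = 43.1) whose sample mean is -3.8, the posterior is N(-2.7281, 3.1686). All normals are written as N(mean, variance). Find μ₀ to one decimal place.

The posterior mean is a precision-weighted average: μ_n = (τ₀μ₀ + τ_data·x̄)/(τ₀+τ_data), with τ₀=1/σ₀² and τ_data=n/σ².
Here τ₀ = 1/26.9 = 0.037175 and τ_data = 12/43.1 = 0.278422, so τ_n = 0.315597.
Rearranging for μ₀: μ₀ = (μ_n·τ_n − τ_data·x̄)/τ₀ = (-2.7281·0.315597 − 0.278422·-3.8) / 0.037175 = 0.197023/0.037175 ≈ 5.3.

μ₀ = 5.3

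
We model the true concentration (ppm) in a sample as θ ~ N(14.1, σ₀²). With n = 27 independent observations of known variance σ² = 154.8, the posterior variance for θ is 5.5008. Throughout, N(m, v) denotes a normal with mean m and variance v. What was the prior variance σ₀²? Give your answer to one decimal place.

σ₀² = 135.6

Posterior precision equals prior precision plus data precision: 1/σ_n² = 1/σ₀² + n/σ².
So 1/σ₀² = 1/5.5008 − 27/154.8 = 0.181792 − 0.174419 = 0.007373.
Hence σ₀² = 1/0.007373 ≈ 135.6.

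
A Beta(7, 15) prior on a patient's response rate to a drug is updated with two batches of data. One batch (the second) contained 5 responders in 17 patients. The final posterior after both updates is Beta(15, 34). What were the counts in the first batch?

Sequential conjugate updates are equivalent to a single update on the pooled data, so total successes = posterior α − prior α and total failures = posterior β − prior β.
Total across both batches: 15−7=8 responders, 34−15=19 non-responders.
Subtract the second batch: 8−5=3 responders and 19−12=7 non-responders.

3 responders and 7 non-responders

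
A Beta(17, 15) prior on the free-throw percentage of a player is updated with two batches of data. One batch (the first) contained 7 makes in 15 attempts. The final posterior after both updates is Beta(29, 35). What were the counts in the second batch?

5 makes and 12 misses

Because Beta–binomial updating is additive in the counts, the combined data contributed (α_post−α_prior, β_post−β_prior) successes and failures.
Total across both batches: 29−17=12 makes, 35−15=20 misses.
Subtract the first batch: 12−7=5 makes and 20−8=12 misses.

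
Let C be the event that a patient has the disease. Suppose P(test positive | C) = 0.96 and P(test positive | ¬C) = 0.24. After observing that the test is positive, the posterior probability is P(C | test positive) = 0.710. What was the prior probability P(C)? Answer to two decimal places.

In odds form, posterior odds = prior odds × likelihood ratio, so prior odds = posterior odds ÷ LR.
Posterior odds = 0.710/(1−0.710) = 2.4483. LR = 0.96/0.24 = 4.0000.
Prior odds = 2.4483/4.0000 = 0.6121, so P(C) = 0.6121/(1+0.6121) ≈ 0.38.

P(C) = 0.38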